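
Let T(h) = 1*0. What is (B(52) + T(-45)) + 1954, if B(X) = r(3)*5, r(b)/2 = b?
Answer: 1984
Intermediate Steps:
r(b) = 2*b
T(h) = 0
B(X) = 30 (B(X) = (2*3)*5 = 6*5 = 30)
(B(52) + T(-45)) + 1954 = (30 + 0) + 1954 = 30 + 1954 = 1984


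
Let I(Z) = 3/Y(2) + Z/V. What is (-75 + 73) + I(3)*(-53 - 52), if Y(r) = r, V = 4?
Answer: -953/4 ≈ -238.25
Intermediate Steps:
I(Z) = 3/2 + Z/4
(-75 + 73) + I(3)*(-53 - 52) = (-75 + 73) + (3/2 + (1/4)*3)*(-53 - 52) = -2 + (3/2 + 3/4)*(-105) = -2 + (9/4)*(-105) = -2 - 945/4 = -953/4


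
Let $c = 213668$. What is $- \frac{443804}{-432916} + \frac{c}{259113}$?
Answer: $\frac{51873920435}{28043540877} \approx 1.8498$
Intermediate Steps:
$- \frac{443804}{-432916} + \frac{c}{259113} = - \frac{443804}{-432916} + \frac{213668}{259113} = \left(-443804\right) \left(- \frac{1}{432916}\right) + 213668 \cdot \frac{1}{259113} = \frac{110951}{108229} + \frac{213668}{259113} = \frac{51873920435}{28043540877}$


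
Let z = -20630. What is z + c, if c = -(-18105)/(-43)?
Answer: -905195/43 ≈ -21051.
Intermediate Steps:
c = -18105/43 (c = -(-18105)*(-1)/43 = -355*51/43 = -18105/43 ≈ -421.05)
z + c = -20630 - 18105/43 = -905195/43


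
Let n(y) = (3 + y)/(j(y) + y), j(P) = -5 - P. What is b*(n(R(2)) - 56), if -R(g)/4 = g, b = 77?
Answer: -4235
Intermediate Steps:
R(g) = -4*g
n(y) = -⅗ - y/5 (n(y) = (3 + y)/((-5 - y) + y) = (3 + y)/(-5) = (3 + y)*(-⅕) = -⅗ - y/5)
b*(n(R(2)) - 56) = 77*((-⅗ - (-4)*2/5) - 56) = 77*((-⅗ - ⅕*(-8)) - 56) = 77*((-⅗ + 8/5) - 56) = 77*(1 - 56) = 77*(-55) = -4235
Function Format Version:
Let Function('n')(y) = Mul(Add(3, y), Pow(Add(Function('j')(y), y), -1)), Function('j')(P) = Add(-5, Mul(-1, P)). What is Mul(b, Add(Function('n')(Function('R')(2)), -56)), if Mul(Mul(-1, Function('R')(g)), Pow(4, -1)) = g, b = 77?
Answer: -4235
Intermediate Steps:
Function('R')(g) = Mul(-4, g)
Function('n')(y) = Add(Rational(-3, 5), Mul(Rational(-1, 5), y)) (Function('n')(y) = Mul(Add(3, y), Pow(Add(Add(-5, Mul(-1, y)), y), -1)) = Mul(Add(3, y), Pow(-5, -1)) = Mul(Add(3, y), Rational(-1, 5)) = Add(Rational(-3, 5), Mul(Rational(-1, 5), y)))
Mul(b, Add(Function('n')(Function('R')(2)), -56)) = Mul(77, Add(Add(Rational(-3, 5), Mul(Rational(-1, 5), Mul(-4, 2))), -56)) = Mul(77, Add(Add(Rational(-3, 5), Mul(Rational(-1, 5), -8)), -56)) = Mul(77, Add(Add(Rational(-3, 5), Rational(8, 5)), -56)) = Mul(77, Add(1, -56)) = Mul(77, -55) = -4235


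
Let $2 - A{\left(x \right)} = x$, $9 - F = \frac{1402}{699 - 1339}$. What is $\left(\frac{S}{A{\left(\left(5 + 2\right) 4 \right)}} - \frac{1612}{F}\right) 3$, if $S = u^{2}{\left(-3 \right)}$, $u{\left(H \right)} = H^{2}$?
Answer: $- \frac{41105703}{93106} \approx -441.49$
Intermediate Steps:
$F = \frac{3581}{320}$ ($F = 9 - \frac{1402}{699 - 1339} = 9 - \frac{1402}{-640} = 9 - 1402 \left(- \frac{1}{640}\right) = 9 - - \frac{701}{320} = 9 + \frac{701}{320} = \frac{3581}{320} \approx 11.191$)
$A{\left(x \right)} = 2 - x$
$S = 81$ ($S = \left(\left(-3\right)^{2}\right)^{2} = 9^{2} = 81$)
$\left(\frac{S}{A{\left(\left(5 + 2\right) 4 \right)}} - \frac{1612}{F}\right) 3 = \left(\frac{81}{2 - \left(5 + 2\right) 4} - \frac{1612}{\frac{3581}{320}}\right) 3 = \left(\frac{81}{2 - 7 \cdot 4} - \frac{515840}{3581}\right) 3 = \left(\frac{81}{2 - 28} - \frac{515840}{3581}\right) 3 = \left(\frac{81}{-26} - \frac{515840}{3581}\right) 3 = \left(81 \left(- \frac{1}{26}\right) - \frac{515840}{3581}\right) 3 = \left(- \frac{81}{26} - \frac{515840}{3581}\right) 3 = \left(- \frac{13701901}{93106}\right) 3 = - \frac{41105703}{93106}$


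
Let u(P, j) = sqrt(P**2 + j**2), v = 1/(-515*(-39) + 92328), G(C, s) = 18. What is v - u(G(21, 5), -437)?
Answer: 1/112413 - sqrt(191293) ≈ -437.37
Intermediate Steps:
v = 1/112413 (v = 1/(20085 + 92328) = 1/112413 ≈ 8.8958e-6)
v - u(G(21, 5), -437) = 1/112413 - sqrt(18**2 + (-437)**2) = 1/112413 - sqrt(324 + 190969) = 1/112413 - sqrt(191293)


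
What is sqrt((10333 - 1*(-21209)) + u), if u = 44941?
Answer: sqrt(76483) ≈ 276.56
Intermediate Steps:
sqrt((10333 - 1*(-21209)) + u) = sqrt((10333 - 1*(-21209)) + 44941) = sqrt((10333 + 21209) + 44941) = sqrt(31542 + 44941) = sqrt(76483)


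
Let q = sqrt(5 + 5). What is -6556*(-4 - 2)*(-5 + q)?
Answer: -196680 + 39336*sqrt(10) ≈ -72289.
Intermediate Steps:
q = sqrt(10) ≈ 3.1623
-6556*(-4 - 2)*(-5 + q) = -6556*(-4 - 2)*(-5 + sqrt(10)) = -(-39336)*(-5 + sqrt(10)) = -6556*(30 - 6*sqrt(10)) = -196680 + 39336*sqrt(10)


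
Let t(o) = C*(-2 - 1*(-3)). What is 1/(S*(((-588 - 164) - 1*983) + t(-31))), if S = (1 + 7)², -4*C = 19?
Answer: -1/111344 ≈ -8.9812e-6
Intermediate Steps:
C = -19/4 (C = -¼*19 = -19/4 ≈ -4.7500)
S = 64 (S = 8² = 64)
t(o) = -19/4 (t(o) = -19*(-2 - 1*(-3))/4 = -19*(-2 + 3)/4 = -19/4*1 = -19/4)
1/(S*(((-588 - 164) - 1*983) + t(-31))) = 1/(64*(((-588 - 164) - 1*983) - 19/4)) = 1/(64*((-752 - 983) - 19/4)) = 1/(64*(-1735 - 19/4)) = 1/(64*(-6959/4)) = (1/64)*(-4/6959) = -1/111344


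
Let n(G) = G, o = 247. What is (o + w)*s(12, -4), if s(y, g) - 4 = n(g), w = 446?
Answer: 0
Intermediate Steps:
s(y, g) = 4 + g
(o + w)*s(12, -4) = (247 + 446)*(4 - 4) = 693*0 = 0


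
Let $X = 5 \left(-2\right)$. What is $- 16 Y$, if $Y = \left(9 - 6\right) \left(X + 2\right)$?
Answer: $384$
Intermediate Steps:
$X = -10$
$Y = -24$ ($Y = \left(9 - 6\right) \left(-10 + 2\right) = 3 \left(-8\right) = -24$)
$- 16 Y = \left(-16\right) \left(-24\right) = 384$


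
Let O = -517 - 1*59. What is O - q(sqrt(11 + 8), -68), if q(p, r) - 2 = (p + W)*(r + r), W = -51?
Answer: -7514 + 136*sqrt(19) ≈ -6921.2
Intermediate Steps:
O = -576 (O = -517 - 59 = -576)
q(p, r) = 2 + 2*r*(-51 + p) (q(p, r) = 2 + (p - 51)*(r + r) = 2 + (-51 + p)*(2*r) = 2 + 2*r*(-51 + p))
O - q(sqrt(11 + 8), -68) = -576 - (2 - 102*(-68) + 2*sqrt(11 + 8)*(-68)) = -576 - (2 + 6936 + 2*sqrt(19)*(-68)) = -576 - (2 + 6936 - 136*sqrt(19)) = -576 - (6938 - 136*sqrt(19)) = -576 + (-6938 + 136*sqrt(19)) = -7514 + 136*sqrt(19)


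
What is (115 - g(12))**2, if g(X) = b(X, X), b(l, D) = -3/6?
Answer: 53361/4 ≈ 13340.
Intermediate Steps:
b(l, D) = -1/2 (b(l, D) = -3*1/6 = -1/2)
g(X) = -1/2
(115 - g(12))**2 = (115 - 1*(-1/2))**2 = (115 + 1/2)**2 = (231/2)**2 = 53361/4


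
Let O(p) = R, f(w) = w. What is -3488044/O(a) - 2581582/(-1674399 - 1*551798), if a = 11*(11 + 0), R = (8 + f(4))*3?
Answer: -1941245037929/20035773 ≈ -96889.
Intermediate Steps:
R = 36 (R = (8 + 4)*3 = 12*3 = 36)
a = 121 (a = 11*11 = 121)
O(p) = 36
-3488044/O(a) - 2581582/(-1674399 - 1*551798) = -3488044/36 - 2581582/(-1674399 - 1*551798) = -3488044*1/36 - 2581582/(-1674399 - 551798) = -872011/9 - 2581582/(-2226197) = -872011/9 - 2581582*(-1/2226197) = -872011/9 + 2581582/2226197 = -1941245037929/20035773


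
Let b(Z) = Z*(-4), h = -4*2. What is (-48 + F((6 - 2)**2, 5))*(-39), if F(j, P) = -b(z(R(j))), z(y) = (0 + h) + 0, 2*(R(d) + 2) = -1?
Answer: 3120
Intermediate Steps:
R(d) = -5/2 (R(d) = -2 + (1/2)*(-1) = -2 - 1/2 = -5/2)
h = -8
z(y) = -8 (z(y) = (0 - 8) + 0 = -8 + 0 = -8)
b(Z) = -4*Z
F(j, P) = -32 (F(j, P) = -(-4)*(-8) = -1*32 = -32)
(-48 + F((6 - 2)**2, 5))*(-39) = (-48 - 32)*(-39) = -80*(-39) = 3120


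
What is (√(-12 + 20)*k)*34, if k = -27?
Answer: -1836*√2 ≈ -2596.5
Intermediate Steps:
(√(-12 + 20)*k)*34 = (√(-12 + 20)*(-27))*34 = (√8*(-27))*34 = ((2*√2)*(-27))*34 = -54*√2*34 = -1836*√2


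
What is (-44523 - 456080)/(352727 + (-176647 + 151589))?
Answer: -500603/327669 ≈ -1.5278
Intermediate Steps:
(-44523 - 456080)/(352727 + (-176647 + 151589)) = -500603/(352727 - 25058) = -500603/327669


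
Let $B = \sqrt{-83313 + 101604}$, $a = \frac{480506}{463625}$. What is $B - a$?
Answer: $- \frac{480506}{463625} + \sqrt{18291} \approx 134.21$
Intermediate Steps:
$a = \frac{480506}{463625}$ ($a = 480506 \cdot \frac{1}{463625} = \frac{480506}{463625} \approx 1.0364$)
$B = \sqrt{18291} \approx 135.24$
$B - a = \sqrt{18291} - \frac{480506}{463625} = - \frac{480506}{463625} + \sqrt{18291}$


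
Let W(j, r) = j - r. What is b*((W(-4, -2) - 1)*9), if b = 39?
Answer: -1053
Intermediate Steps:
b*((W(-4, -2) - 1)*9) = 39*(((-4 - 1*(-2)) - 1)*9) = 39*(((-4 + 2) - 1)*9) = 39*((-2 - 1)*9) = 39*(-3*9) = 39*(-27) = -1053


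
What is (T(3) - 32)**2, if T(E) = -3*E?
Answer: 1681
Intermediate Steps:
(T(3) - 32)**2 = (-3*3 - 32)**2 = (-9 - 32)**2 = (-41)**2 = 1681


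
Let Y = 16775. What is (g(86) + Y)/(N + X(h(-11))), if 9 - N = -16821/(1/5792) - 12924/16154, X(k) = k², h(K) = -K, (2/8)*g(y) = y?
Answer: 138270163/786920809336 ≈ 0.00017571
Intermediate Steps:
g(y) = 4*y
N = 786919832019/8077 (N = 9 - (-16821/(1/5792) - 12924/16154) = 9 - (-16821/1/5792 - 12924*1/16154) = 9 - (-16821*5792 - 6462/8077) = 9 - (-97427232 - 6462/8077) = 9 - 1*(-786919759326/8077) = 9 + 786919759326/8077 = 786919832019/8077 ≈ 9.7427e+7)
(g(86) + Y)/(N + X(h(-11))) = (4*86 + 16775)/(786919832019/8077 + (-1*(-11))²) = (344 + 16775)/(786919832019/8077 + 11²) = 17119/(786919832019/8077 + 121) = 17119/(786920809336/8077) = 17119*(8077/786920809336) = 138270163/786920809336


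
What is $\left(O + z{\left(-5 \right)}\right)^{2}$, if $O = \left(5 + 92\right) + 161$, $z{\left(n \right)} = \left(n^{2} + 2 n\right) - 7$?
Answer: $70756$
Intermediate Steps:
$z{\left(n \right)} = -7 + n^{2} + 2 n$
$O = 258$ ($O = 97 + 161 = 258$)
$\left(O + z{\left(-5 \right)}\right)^{2} = \left(258 + \left(-7 + \left(-5\right)^{2} + 2 \left(-5\right)\right)\right)^{2} = \left(258 - -8\right)^{2} = \left(258 + 8\right)^{2} = 266^{2} = 70756$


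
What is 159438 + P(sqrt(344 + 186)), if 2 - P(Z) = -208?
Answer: 159648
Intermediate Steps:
P(Z) = 210 (P(Z) = 2 - 1*(-208) = 2 + 208 = 210)
159438 + P(sqrt(344 + 186)) = 159438 + 210 = 159648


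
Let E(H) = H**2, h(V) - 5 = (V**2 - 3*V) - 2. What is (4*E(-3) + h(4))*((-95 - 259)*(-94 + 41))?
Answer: 806766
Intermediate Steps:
h(V) = 3 + V**2 - 3*V (h(V) = 5 + ((V**2 - 3*V) - 2) = 5 + (-2 + V**2 - 3*V) = 3 + V**2 - 3*V)
(4*E(-3) + h(4))*((-95 - 259)*(-94 + 41)) = (4*(-3)**2 + (3 + 4**2 - 3*4))*((-95 - 259)*(-94 + 41)) = (4*9 + (3 + 16 - 12))*(-354*(-53)) = (36 + 7)*18762 = 43*18762 = 806766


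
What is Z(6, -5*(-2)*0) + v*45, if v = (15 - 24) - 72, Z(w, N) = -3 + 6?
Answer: -3642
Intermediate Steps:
Z(w, N) = 3
v = -81 (v = -9 - 72 = -81)
Z(6, -5*(-2)*0) + v*45 = 3 - 81*45 = 3 - 3645 = -3642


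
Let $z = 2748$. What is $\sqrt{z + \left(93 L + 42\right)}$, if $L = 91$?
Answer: $11 \sqrt{93} \approx 106.08$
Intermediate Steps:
$\sqrt{z + \left(93 L + 42\right)} = \sqrt{2748 + \left(93 \cdot 91 + 42\right)} = \sqrt{2748 + \left(8463 + 42\right)} = \sqrt{2748 + 8505} = \sqrt{11253} = 11 \sqrt{93}$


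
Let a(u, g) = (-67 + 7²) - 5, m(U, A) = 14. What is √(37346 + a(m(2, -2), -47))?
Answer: 3*√4147 ≈ 193.19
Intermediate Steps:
a(u, g) = -23 (a(u, g) = (-67 + 49) - 5 = -18 - 5 = -23)
√(37346 + a(m(2, -2), -47)) = √(37346 - 23) = √37323 = 3*√4147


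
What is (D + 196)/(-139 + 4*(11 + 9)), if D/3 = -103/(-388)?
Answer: -76357/22892 ≈ -3.3355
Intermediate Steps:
D = 309/388 (D = 3*(-103/(-388)) = 3*(-103*(-1/388)) = 3*(103/388) = 309/388 ≈ 0.79639)
(D + 196)/(-139 + 4*(11 + 9)) = (309/388 + 196)/(-139 + 4*(11 + 9)) = 76357/(388*(-139 + 4*20)) = 76357/(388*(-139 + 80)) = (76357/388)/(-59) = (76357/388)*(-1/59) = -76357/22892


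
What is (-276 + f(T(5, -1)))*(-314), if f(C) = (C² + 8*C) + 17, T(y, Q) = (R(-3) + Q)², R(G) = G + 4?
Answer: 81326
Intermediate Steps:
R(G) = 4 + G
T(y, Q) = (1 + Q)² (T(y, Q) = ((4 - 3) + Q)² = (1 + Q)²)
f(C) = 17 + C² + 8*C
(-276 + f(T(5, -1)))*(-314) = (-276 + (17 + ((1 - 1)²)² + 8*(1 - 1)²))*(-314) = (-276 + (17 + (0²)² + 8*0²))*(-314) = (-276 + (17 + 0² + 8*0))*(-314) = (-276 + (17 + 0 + 0))*(-314) = (-276 + 17)*(-314) = -259*(-314) = 81326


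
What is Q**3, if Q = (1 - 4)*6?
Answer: -5832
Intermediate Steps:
Q = -18 (Q = -3*6 = -18)
Q**3 = (-18)**3 = -5832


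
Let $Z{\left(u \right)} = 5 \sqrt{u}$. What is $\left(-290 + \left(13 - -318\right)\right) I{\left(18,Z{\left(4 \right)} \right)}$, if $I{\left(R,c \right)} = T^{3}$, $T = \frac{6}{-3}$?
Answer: $-328$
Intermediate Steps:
$T = -2$ ($T = 6 \left(- \frac{1}{3}\right) = -2$)
$I{\left(R,c \right)} = -8$ ($I{\left(R,c \right)} = \left(-2\right)^{3} = -8$)
$\left(-290 + \left(13 - -318\right)\right) I{\left(18,Z{\left(4 \right)} \right)} = \left(-290 + \left(13 - -318\right)\right) \left(-8\right) = \left(-290 + \left(13 + 318\right)\right) \left(-8\right) = \left(-290 + 331\right) \left(-8\right) = 41 \left(-8\right) = -328$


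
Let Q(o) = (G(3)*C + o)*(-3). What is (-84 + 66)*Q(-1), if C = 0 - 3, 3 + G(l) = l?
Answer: -54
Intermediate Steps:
G(l) = -3 + l
C = -3
Q(o) = -3*o (Q(o) = ((-3 + 3)*(-3) + o)*(-3) = (0*(-3) + o)*(-3) = (0 + o)*(-3) = o*(-3) = -3*o)
(-84 + 66)*Q(-1) = (-84 + 66)*(-3*(-1)) = -18*3 = -54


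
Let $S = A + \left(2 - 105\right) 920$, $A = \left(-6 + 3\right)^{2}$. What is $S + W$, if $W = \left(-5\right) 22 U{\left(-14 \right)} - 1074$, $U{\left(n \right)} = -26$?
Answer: $-92965$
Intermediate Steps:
$A = 9$ ($A = \left(-3\right)^{2} = 9$)
$S = -94751$ ($S = 9 + \left(2 - 105\right) 920 = 9 - 94760 = -94751$)
$W = 1786$ ($W = \left(-5\right) 22 \left(-26\right) - 1074 = \left(-110\right) \left(-26\right) - 1074 = 2860 - 1074 = 1786$)
$S + W = -94751 + 1786 = -92965$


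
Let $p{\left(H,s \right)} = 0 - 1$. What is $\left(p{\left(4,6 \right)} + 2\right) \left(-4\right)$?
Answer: $-4$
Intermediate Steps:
$p{\left(H,s \right)} = -1$
$\left(p{\left(4,6 \right)} + 2\right) \left(-4\right) = \left(-1 + 2\right) \left(-4\right) = 1 \left(-4\right) = -4$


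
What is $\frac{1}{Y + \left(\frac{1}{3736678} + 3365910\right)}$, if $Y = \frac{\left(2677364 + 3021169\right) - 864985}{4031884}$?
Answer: $\frac{3766463060338}{12677580194776403937} \approx 2.971 \cdot 10^{-7}$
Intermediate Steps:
$Y = \frac{1208387}{1007971}$ ($Y = \left(5698533 - 864985\right) \frac{1}{4031884} = 4833548 \cdot \frac{1}{4031884} = \frac{1208387}{1007971} \approx 1.1988$)
$\frac{1}{Y + \left(\frac{1}{3736678} + 3365910\right)} = \frac{1}{\frac{1208387}{1007971} + \left(\frac{1}{3736678} + 3365910\right)} = \frac{1}{\frac{1208387}{1007971} + \frac{12577321846981}{3736678}} = \frac{1}{\frac{12677580194776403937}{3766463060338}} = \frac{3766463060338}{12677580194776403937}$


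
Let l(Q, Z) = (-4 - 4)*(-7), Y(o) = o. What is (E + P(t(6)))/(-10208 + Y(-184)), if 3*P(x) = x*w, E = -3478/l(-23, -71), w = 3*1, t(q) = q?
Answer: 1571/290976 ≈ 0.0053991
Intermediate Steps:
w = 3
l(Q, Z) = 56 (l(Q, Z) = -8*(-7) = 56)
E = -1739/28 (E = -3478/56 = -3478*1/56 = -1739/28 ≈ -62.107)
P(x) = x (P(x) = (x*3)/3 = (3*x)/3 = x)
(E + P(t(6)))/(-10208 + Y(-184)) = (-1739/28 + 6)/(-10208 - 184) = -1571/28/(-10392) = -1571/28*(-1/10392) = 1571/290976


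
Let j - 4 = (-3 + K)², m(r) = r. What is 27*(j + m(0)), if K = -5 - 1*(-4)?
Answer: 540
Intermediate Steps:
K = -1 (K = -5 + 4 = -1)
j = 20 (j = 4 + (-3 - 1)² = 4 + (-4)² = 4 + 16 = 20)
27*(j + m(0)) = 27*(20 + 0) = 27*20 = 540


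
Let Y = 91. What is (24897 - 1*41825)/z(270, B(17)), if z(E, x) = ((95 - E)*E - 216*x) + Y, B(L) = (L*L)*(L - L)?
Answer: 16928/47159 ≈ 0.35896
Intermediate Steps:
B(L) = 0 (B(L) = L**2*0 = 0)
z(E, x) = 91 - 216*x + E*(95 - E) (z(E, x) = ((95 - E)*E - 216*x) + 91 = (E*(95 - E) - 216*x) + 91 = (-216*x + E*(95 - E)) + 91 = 91 - 216*x + E*(95 - E))
(24897 - 1*41825)/z(270, B(17)) = (24897 - 1*41825)/(91 - 1*270**2 - 216*0 + 95*270) = (24897 - 41825)/(91 - 1*72900 + 0 + 25650) = -16928/(91 - 72900 + 0 + 25650) = -16928/(-47159) = -16928*(-1/47159) = 16928/47159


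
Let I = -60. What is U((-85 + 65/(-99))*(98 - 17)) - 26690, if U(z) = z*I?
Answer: 4285610/11 ≈ 3.8960e+5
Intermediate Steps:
U(z) = -60*z (U(z) = z*(-60) = -60*z)
U((-85 + 65/(-99))*(98 - 17)) - 26690 = -60*(-85 + 65/(-99))*(98 - 17) - 26690 = -60*(-85 + 65*(-1/99))*81 - 26690 = -60*(-85 - 65/99)*81 - 26690 = -(-169600)*81/33 - 26690 = -60*(-76320/11) - 26690 = 4579200/11 - 26690 = 4285610/11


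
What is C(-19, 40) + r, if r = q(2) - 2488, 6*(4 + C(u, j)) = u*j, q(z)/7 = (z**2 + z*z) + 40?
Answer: -6848/3 ≈ -2282.7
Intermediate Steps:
q(z) = 280 + 14*z**2 (q(z) = 7*((z**2 + z*z) + 40) = 7*((z**2 + z**2) + 40) = 7*(2*z**2 + 40) = 7*(40 + 2*z**2) = 280 + 14*z**2)
C(u, j) = -4 + j*u/6 (C(u, j) = -4 + (u*j)/6 = -4 + (j*u)/6 = -4 + j*u/6)
r = -2152 (r = (280 + 14*2**2) - 2488 = (280 + 14*4) - 2488 = (280 + 56) - 2488 = 336 - 2488 = -2152)
C(-19, 40) + r = (-4 + (1/6)*40*(-19)) - 2152 = (-4 - 380/3) - 2152 = -392/3 - 2152 = -6848/3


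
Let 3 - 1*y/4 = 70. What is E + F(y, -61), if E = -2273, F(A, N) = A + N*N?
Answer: 1180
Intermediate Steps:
y = -268 (y = 12 - 4*70 = 12 - 280 = -268)
F(A, N) = A + N**2
E + F(y, -61) = -2273 + (-268 + (-61)**2) = -2273 + (-268 + 3721) = -2273 + 3453 = 1180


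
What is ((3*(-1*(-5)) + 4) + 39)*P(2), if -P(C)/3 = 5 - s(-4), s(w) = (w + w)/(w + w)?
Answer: -696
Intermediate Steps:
s(w) = 1 (s(w) = (2*w)/((2*w)) = (2*w)*(1/(2*w)) = 1)
P(C) = -12 (P(C) = -3*(5 - 1*1) = -3*(5 - 1) = -3*4 = -12)
((3*(-1*(-5)) + 4) + 39)*P(2) = ((3*(-1*(-5)) + 4) + 39)*(-12) = ((3*5 + 4) + 39)*(-12) = ((15 + 4) + 39)*(-12) = (19 + 39)*(-12) = 58*(-12) = -696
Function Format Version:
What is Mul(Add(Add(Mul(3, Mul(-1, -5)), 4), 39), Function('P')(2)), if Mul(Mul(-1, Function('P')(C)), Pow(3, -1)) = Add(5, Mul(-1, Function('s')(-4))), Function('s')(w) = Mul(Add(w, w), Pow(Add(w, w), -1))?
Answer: -696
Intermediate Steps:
Function('s')(w) = 1 (Function('s')(w) = Mul(Mul(2, w), Pow(Mul(2, w), -1)) = Mul(Mul(2, w), Mul(Rational(1, 2), Pow(w, -1))) = 1)
Function('P')(C) = -12 (Function('P')(C) = Mul(-3, Add(5, Mul(-1, 1))) = Mul(-3, Add(5, -1)) = Mul(-3, 4) = -12)
Mul(Add(Add(Mul(3, Mul(-1, -5)), 4), 39), Function('P')(2)) = Mul(Add(Add(Mul(3, Mul(-1, -5)), 4), 39), -12) = Mul(Add(Add(Mul(3, 5), 4), 39), -12) = Mul(Add(Add(15, 4), 39), -12) = Mul(Add(19, 39), -12) = Mul(58, -12) = -696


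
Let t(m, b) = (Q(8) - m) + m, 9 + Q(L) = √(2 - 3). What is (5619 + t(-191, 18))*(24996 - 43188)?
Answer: -102057120 - 18192*I ≈ -1.0206e+8 - 18192.0*I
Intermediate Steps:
Q(L) = -9 + I (Q(L) = -9 + √(2 - 3) = -9 + √(-1) = -9 + I)
t(m, b) = -9 + I (t(m, b) = ((-9 + I) - m) + m = (-9 + I - m) + m = -9 + I)
(5619 + t(-191, 18))*(24996 - 43188) = (5619 + (-9 + I))*(24996 - 43188) = (5610 + I)*(-18192) = -102057120 - 18192*I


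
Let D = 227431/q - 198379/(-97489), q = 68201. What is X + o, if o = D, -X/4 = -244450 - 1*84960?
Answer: 65870848447706/49991333 ≈ 1.3176e+6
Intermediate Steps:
X = 1317640 (X = -4*(-244450 - 1*84960) = -4*(-244450 - 84960) = -4*(-329410) = 1317640)
D = 268433586/49991333 (D = 227431/68201 - 198379/(-97489) = 227431*(1/68201) - 198379*(-1/97489) = 227431/68201 + 10441/5131 = 268433586/49991333 ≈ 5.3696)
o = 268433586/49991333 ≈ 5.3696
X + o = 1317640 + 268433586/49991333 = 65870848447706/49991333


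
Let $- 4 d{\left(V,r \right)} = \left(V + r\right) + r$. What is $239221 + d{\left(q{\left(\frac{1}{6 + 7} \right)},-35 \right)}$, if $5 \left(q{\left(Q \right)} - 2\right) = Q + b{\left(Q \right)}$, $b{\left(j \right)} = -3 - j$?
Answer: $\frac{4784763}{20} \approx 2.3924 \cdot 10^{5}$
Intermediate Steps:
$q{\left(Q \right)} = \frac{7}{5}$ ($q{\left(Q \right)} = 2 + \frac{Q - \left(3 + Q\right)}{5} = 2 + \frac{1}{5} \left(-3\right) = 2 - \frac{3}{5} = \frac{7}{5}$)
$d{\left(V,r \right)} = - \frac{r}{2} - \frac{V}{4}$ ($d{\left(V,r \right)} = - \frac{\left(V + r\right) + r}{4} = - \frac{V + 2 r}{4} = - \frac{r}{2} - \frac{V}{4}$)
$239221 + d{\left(q{\left(\frac{1}{6 + 7} \right)},-35 \right)} = 239221 - - \frac{343}{20} = 239221 + \left(\frac{35}{2} - \frac{7}{20}\right) = 239221 + \frac{343}{20} = \frac{4784763}{20}$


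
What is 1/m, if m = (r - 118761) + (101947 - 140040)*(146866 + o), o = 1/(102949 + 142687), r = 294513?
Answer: -245636/1374183775147989 ≈ -1.7875e-10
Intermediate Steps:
o = 1/245636 ≈ 4.0711e-6
m = -1374183775147989/245636 (m = (294513 - 118761) + (101947 - 140040)*(146866 + 1/245636) = 175752 - 38093*36075576777/245636 = 175752 - 1374226946166261/245636 = -1374183775147989/245636 ≈ -5.5944e+9)
1/m = 1/(-1374183775147989/245636) = -245636/1374183775147989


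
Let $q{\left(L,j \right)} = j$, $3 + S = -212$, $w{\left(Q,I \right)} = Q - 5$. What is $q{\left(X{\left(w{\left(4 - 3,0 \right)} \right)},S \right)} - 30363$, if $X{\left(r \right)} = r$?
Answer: $-30578$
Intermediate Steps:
$w{\left(Q,I \right)} = -5 + Q$
$S = -215$ ($S = -3 - 212 = -215$)
$q{\left(X{\left(w{\left(4 - 3,0 \right)} \right)},S \right)} - 30363 = -215 - 30363 = -30578$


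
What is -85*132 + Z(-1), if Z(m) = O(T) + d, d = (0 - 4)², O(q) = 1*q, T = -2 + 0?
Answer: -11206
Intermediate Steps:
T = -2
O(q) = q
d = 16 (d = (-4)² = 16)
Z(m) = 14 (Z(m) = -2 + 16 = 14)
-85*132 + Z(-1) = -85*132 + 14 = -11220 + 14 = -11206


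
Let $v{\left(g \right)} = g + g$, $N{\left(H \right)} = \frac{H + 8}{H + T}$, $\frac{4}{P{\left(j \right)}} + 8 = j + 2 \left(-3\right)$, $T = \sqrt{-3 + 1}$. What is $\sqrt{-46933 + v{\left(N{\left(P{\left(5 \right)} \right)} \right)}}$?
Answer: $\sqrt{\frac{187868 - 422397 i \sqrt{2}}{-4 + 9 i \sqrt{2}}} \approx 0.022 - 216.65 i$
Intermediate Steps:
$T = i \sqrt{2}$ ($T = \sqrt{-2} = i \sqrt{2} \approx 1.4142 i$)
$P{\left(j \right)} = \frac{4}{-14 + j}$ ($P{\left(j \right)} = \frac{4}{-8 + \left(j + 2 \left(-3\right)\right)} = \frac{4}{-8 + \left(j - 6\right)} = \frac{4}{-8 + \left(-6 + j\right)} = \frac{4}{-14 + j}$)
$N{\left(H \right)} = \frac{8 + H}{H + i \sqrt{2}}$ ($N{\left(H \right)} = \frac{H + 8}{H + i \sqrt{2}} = \frac{8 + H}{H + i \sqrt{2}}$)
$v{\left(g \right)} = 2 g$
$\sqrt{-46933 + v{\left(N{\left(P{\left(5 \right)} \right)} \right)}} = \sqrt{-46933 + 2 \frac{8 + \frac{4}{-14 + 5}}{\frac{4}{-14 + 5} + i \sqrt{2}}} = \sqrt{-46933 + 2 \frac{8 + \frac{4}{-9}}{\frac{4}{-9} + i \sqrt{2}}} = \sqrt{-46933 + 2 \frac{8 + 4 \left(- \frac{1}{9}\right)}{4 \left(- \frac{1}{9}\right) + i \sqrt{2}}} = \sqrt{-46933 + 2 \frac{8 - \frac{4}{9}}{- \frac{4}{9} + i \sqrt{2}}} = \sqrt{-46933 + 2 \frac{1}{- \frac{4}{9} + i \sqrt{2}} \cdot \frac{68}{9}} = \sqrt{-46933 + 2 \frac{68}{9 \left(- \frac{4}{9} + i \sqrt{2}\right)}} = \sqrt{-46933 + \frac{136}{9 \left(- \frac{4}{9} + i \sqrt{2}\right)}}$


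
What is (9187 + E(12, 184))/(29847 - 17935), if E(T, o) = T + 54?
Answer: 9253/11912 ≈ 0.77678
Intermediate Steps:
E(T, o) = 54 + T
(9187 + E(12, 184))/(29847 - 17935) = (9187 + (54 + 12))/(29847 - 17935) = (9187 + 66)/11912 = 9253*(1/11912) = 9253/11912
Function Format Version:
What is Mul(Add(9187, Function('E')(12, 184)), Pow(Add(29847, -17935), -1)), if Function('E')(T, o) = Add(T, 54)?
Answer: Rational(9253, 11912) ≈ 0.77678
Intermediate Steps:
Function('E')(T, o) = Add(54, T)
Mul(Add(9187, Function('E')(12, 184)), Pow(Add(29847, -17935), -1)) = Mul(Add(9187, Add(54, 12)), Pow(Add(29847, -17935), -1)) = Mul(Add(9187, 66), Pow(11912, -1)) = Mul(9253, Rational(1, 11912)) = Rational(9253, 11912)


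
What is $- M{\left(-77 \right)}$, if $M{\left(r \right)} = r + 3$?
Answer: $74$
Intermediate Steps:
$M{\left(r \right)} = 3 + r$
$- M{\left(-77 \right)} = - (3 - 77) = \left(-1\right) \left(-74\right) = 74$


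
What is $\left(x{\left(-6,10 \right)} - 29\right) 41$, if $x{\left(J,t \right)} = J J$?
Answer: $287$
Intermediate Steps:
$x{\left(J,t \right)} = J^{2}$
$\left(x{\left(-6,10 \right)} - 29\right) 41 = \left(\left(-6\right)^{2} - 29\right) 41 = \left(36 - 29\right) 41 = 7 \cdot 41 = 287$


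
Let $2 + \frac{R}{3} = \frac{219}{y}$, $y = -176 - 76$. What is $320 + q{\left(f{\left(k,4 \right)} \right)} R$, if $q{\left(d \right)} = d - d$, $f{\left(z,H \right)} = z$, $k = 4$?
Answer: $320$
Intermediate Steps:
$y = -252$ ($y = -176 - 76 = -252$)
$q{\left(d \right)} = 0$
$R = - \frac{241}{28}$ ($R = -6 + 3 \frac{219}{-252} = -6 + 3 \cdot 219 \left(- \frac{1}{252}\right) = -6 + 3 \left(- \frac{73}{84}\right) = -6 - \frac{73}{28} = - \frac{241}{28} \approx -8.6071$)
$320 + q{\left(f{\left(k,4 \right)} \right)} R = 320 + 0 \left(- \frac{241}{28}\right) = 320 + 0 = 320$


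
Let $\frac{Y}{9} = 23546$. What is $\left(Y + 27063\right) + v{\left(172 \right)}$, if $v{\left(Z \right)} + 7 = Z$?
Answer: $239142$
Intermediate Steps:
$Y = 211914$ ($Y = 9 \cdot 23546 = 211914$)
$v{\left(Z \right)} = -7 + Z$
$\left(Y + 27063\right) + v{\left(172 \right)} = \left(211914 + 27063\right) + \left(-7 + 172\right) = 238977 + 165 = 239142$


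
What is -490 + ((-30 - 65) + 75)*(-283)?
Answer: 5170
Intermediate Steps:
-490 + ((-30 - 65) + 75)*(-283) = -490 + (-95 + 75)*(-283) = -490 - 20*(-283) = -490 + 5660 = 5170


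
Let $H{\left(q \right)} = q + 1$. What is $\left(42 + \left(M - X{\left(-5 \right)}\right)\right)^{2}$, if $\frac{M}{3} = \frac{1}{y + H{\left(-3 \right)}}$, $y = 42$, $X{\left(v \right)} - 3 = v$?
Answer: $\frac{3108169}{1600} \approx 1942.6$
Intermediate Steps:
$H{\left(q \right)} = 1 + q$
$X{\left(v \right)} = 3 + v$
$M = \frac{3}{40}$ ($M = \frac{3}{42 + \left(1 - 3\right)} = \frac{3}{42 - 2} = \frac{3}{40} \approx 0.075$)
$\left(42 + \left(M - X{\left(-5 \right)}\right)\right)^{2} = \left(42 + \left(\frac{3}{40} - \left(3 - 5\right)\right)\right)^{2} = \left(42 + \left(\frac{3}{40} - -2\right)\right)^{2} = \left(42 + \left(\frac{3}{40} + 2\right)\right)^{2} = \left(42 + \frac{83}{40}\right)^{2} = \left(\frac{1763}{40}\right)^{2} = \frac{3108169}{1600}$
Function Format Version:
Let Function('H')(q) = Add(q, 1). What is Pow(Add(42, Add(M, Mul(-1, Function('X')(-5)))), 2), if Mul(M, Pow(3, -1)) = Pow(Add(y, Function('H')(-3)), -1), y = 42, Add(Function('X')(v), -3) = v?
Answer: Rational(3108169, 1600) ≈ 1942.6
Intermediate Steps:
Function('H')(q) = Add(1, q)
Function('X')(v) = Add(3, v)
M = Rational(3, 40) (M = Mul(3, Pow(Add(42, Add(1, -3)), -1)) = Mul(3, Pow(Add(42, -2), -1)) = Mul(3, Pow(40, -1)) = Mul(3, Rational(1, 40)) = Rational(3, 40) ≈ 0.075000)
Pow(Add(42, Add(M, Mul(-1, Function('X')(-5)))), 2) = Pow(Add(42, Add(Rational(3, 40), Mul(-1, Add(3, -5)))), 2) = Pow(Add(42, Add(Rational(3, 40), Mul(-1, -2))), 2) = Pow(Add(42, Add(Rational(3, 40), 2)), 2) = Pow(Add(42, Rational(83, 40)), 2) = Pow(Rational(1763, 40), 2) = Rational(3108169, 1600)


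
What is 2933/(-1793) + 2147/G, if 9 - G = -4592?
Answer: -9645162/8249593 ≈ -1.1692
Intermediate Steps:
G = 4601 (G = 9 - 1*(-4592) = 9 + 4592 = 4601)
2933/(-1793) + 2147/G = 2933/(-1793) + 2147/4601 = 2933*(-1/1793) + 2147*(1/4601) = -2933/1793 + 2147/4601 = -9645162/8249593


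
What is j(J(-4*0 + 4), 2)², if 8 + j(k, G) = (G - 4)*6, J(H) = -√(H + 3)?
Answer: 400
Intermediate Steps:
J(H) = -√(3 + H)
j(k, G) = -32 + 6*G (j(k, G) = -8 + (G - 4)*6 = -8 + (-4 + G)*6 = -8 + (-24 + 6*G) = -32 + 6*G)
j(J(-4*0 + 4), 2)² = (-32 + 6*2)² = (-32 + 12)² = (-20)² = 400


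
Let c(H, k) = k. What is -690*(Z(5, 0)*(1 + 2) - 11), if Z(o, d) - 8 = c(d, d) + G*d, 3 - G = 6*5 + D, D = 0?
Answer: -8970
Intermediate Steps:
G = -27 (G = 3 - (6*5 + 0) = 3 - (30 + 0) = 3 - 1*30 = 3 - 30 = -27)
Z(o, d) = 8 - 26*d (Z(o, d) = 8 + (d - 27*d) = 8 - 26*d)
-690*(Z(5, 0)*(1 + 2) - 11) = -690*((8 - 26*0)*(1 + 2) - 11) = -690*((8 + 0)*3 - 11) = -690*(8*3 - 11) = -690*(24 - 11) = -690*13 = -69*130 = -8970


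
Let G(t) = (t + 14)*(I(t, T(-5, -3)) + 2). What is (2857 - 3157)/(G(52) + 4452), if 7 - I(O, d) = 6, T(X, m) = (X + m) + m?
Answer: -2/31 ≈ -0.064516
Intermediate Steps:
T(X, m) = X + 2*m
I(O, d) = 1 (I(O, d) = 7 - 1*6 = 7 - 6 = 1)
G(t) = 42 + 3*t (G(t) = (t + 14)*(1 + 2) = (14 + t)*3 = 42 + 3*t)
(2857 - 3157)/(G(52) + 4452) = (2857 - 3157)/((42 + 3*52) + 4452) = -300/((42 + 156) + 4452) = -300/(198 + 4452) = -300/4650 = -300*1/4650 = -2/31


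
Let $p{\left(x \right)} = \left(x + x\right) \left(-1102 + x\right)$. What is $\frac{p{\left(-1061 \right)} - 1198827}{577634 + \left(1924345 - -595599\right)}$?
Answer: $\frac{1130353}{1032526} \approx 1.0947$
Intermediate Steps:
$p{\left(x \right)} = 2 x \left(-1102 + x\right)$
$\frac{p{\left(-1061 \right)} - 1198827}{577634 + \left(1924345 - -595599\right)} = \frac{2 \left(-1061\right) \left(-1102 - 1061\right) - 1198827}{577634 + \left(1924345 - -595599\right)} = \frac{2 \left(-1061\right) \left(-2163\right) - 1198827}{577634 + \left(1924345 + 595599\right)} = \frac{4589886 - 1198827}{577634 + 2519944} = \frac{3391059}{3097578} = 3391059 \cdot \frac{1}{3097578} = \frac{1130353}{1032526}$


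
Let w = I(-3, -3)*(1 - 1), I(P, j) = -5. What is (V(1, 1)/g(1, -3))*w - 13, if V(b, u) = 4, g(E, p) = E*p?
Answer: -13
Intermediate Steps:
w = 0 (w = -5*(1 - 1) = -5*0 = 0)
(V(1, 1)/g(1, -3))*w - 13 = (4/((1*(-3))))*0 - 13 = (4/(-3))*0 - 13 = (4*(-1/3))*0 - 13 = -4/3*0 - 13 = 0 - 13 = -13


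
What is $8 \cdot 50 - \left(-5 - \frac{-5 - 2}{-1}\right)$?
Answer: $412$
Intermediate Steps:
$8 \cdot 50 - \left(-5 - \frac{-5 - 2}{-1}\right) = 400 - \left(-5 - \left(-5 - 2\right) \left(-1\right)\right) = 400 + \left(5 - -7\right) = 400 + \left(5 + 7\right) = 400 + 12 = 412$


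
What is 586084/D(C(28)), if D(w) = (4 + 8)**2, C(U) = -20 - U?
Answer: 146521/36 ≈ 4070.0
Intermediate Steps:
D(w) = 144 (D(w) = 12**2 = 144)
586084/D(C(28)) = 586084/144 = 586084*(1/144) = 146521/36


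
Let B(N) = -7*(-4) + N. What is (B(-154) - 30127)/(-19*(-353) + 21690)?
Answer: -30253/28397 ≈ -1.0654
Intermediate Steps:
B(N) = 28 + N
(B(-154) - 30127)/(-19*(-353) + 21690) = ((28 - 154) - 30127)/(-19*(-353) + 21690) = (-126 - 30127)/(6707 + 21690) = -30253/28397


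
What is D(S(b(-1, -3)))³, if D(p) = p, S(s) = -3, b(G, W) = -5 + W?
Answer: -27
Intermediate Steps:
D(S(b(-1, -3)))³ = (-3)³ = -27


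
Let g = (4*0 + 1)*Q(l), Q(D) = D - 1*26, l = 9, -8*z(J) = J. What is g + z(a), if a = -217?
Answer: 81/8 ≈ 10.125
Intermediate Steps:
z(J) = -J/8
Q(D) = -26 + D (Q(D) = D - 26 = -26 + D)
g = -17 (g = (4*0 + 1)*(-26 + 9) = (0 + 1)*(-17) = 1*(-17) = -17)
g + z(a) = -17 - 1/8*(-217) = -17 + 217/8 = 81/8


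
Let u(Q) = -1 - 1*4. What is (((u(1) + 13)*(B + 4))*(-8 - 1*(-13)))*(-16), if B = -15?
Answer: 7040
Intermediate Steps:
u(Q) = -5 (u(Q) = -1 - 4 = -5)
(((u(1) + 13)*(B + 4))*(-8 - 1*(-13)))*(-16) = (((-5 + 13)*(-15 + 4))*(-8 - 1*(-13)))*(-16) = ((8*(-11))*(-8 + 13))*(-16) = -88*5*(-16) = -440*(-16) = 7040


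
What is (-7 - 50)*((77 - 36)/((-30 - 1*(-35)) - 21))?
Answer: 2337/16 ≈ 146.06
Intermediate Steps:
(-7 - 50)*((77 - 36)/((-30 - 1*(-35)) - 21)) = -2337/((-30 + 35) - 21) = -2337/(5 - 21) = -2337/(-16) = -2337*(-1)/16 = -57*(-41/16) = 2337/16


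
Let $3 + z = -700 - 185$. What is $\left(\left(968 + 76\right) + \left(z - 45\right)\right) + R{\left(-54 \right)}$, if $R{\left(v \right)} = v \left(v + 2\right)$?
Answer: $2919$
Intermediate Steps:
$R{\left(v \right)} = v \left(2 + v\right)$
$z = -888$ ($z = -3 - 885 = -888$)
$\left(\left(968 + 76\right) + \left(z - 45\right)\right) + R{\left(-54 \right)} = \left(\left(968 + 76\right) - 933\right) - 54 \left(2 - 54\right) = \left(1044 - 933\right) - -2808 = 111 + 2808 = 2919$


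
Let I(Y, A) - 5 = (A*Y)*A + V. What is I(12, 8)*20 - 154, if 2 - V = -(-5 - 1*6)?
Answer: 15126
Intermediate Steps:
V = -9 (V = 2 - (-1)*(-5 - 1*6) = 2 - (-1)*(-5 - 6) = 2 - (-1)*(-11) = 2 - 1*11 = 2 - 11 = -9)
I(Y, A) = -4 + Y*A² (I(Y, A) = 5 + ((A*Y)*A - 9) = 5 + (Y*A² - 9) = 5 + (-9 + Y*A²) = -4 + Y*A²)
I(12, 8)*20 - 154 = (-4 + 12*8²)*20 - 154 = (-4 + 12*64)*20 - 154 = (-4 + 768)*20 - 154 = 764*20 - 154 = 15280 - 154 = 15126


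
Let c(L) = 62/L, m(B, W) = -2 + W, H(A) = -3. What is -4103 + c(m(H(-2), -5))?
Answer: -28783/7 ≈ -4111.9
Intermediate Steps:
-4103 + c(m(H(-2), -5)) = -4103 + 62/(-2 - 5) = -4103 + 62/(-7) = -4103 + 62*(-⅐) = -4103 - 62/7 = -28783/7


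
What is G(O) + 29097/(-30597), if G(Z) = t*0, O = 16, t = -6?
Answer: -9699/10199 ≈ -0.95098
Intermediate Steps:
G(Z) = 0 (G(Z) = -6*0 = 0)
G(O) + 29097/(-30597) = 0 + 29097/(-30597) = 0 + 29097*(-1/30597) = 0 - 9699/10199 = -9699/10199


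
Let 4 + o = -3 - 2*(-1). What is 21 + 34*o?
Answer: -149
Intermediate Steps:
o = -5 (o = -4 + (-3 - 2*(-1)) = -4 + (-3 + 2) = -4 - 1 = -5)
21 + 34*o = 21 + 34*(-5) = 21 - 170 = -149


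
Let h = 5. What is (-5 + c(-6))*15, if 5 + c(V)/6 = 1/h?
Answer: -507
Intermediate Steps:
c(V) = -144/5 (c(V) = -30 + 6/5 = -144/5)
(-5 + c(-6))*15 = (-5 - 144/5)*15 = -169/5*15 = -507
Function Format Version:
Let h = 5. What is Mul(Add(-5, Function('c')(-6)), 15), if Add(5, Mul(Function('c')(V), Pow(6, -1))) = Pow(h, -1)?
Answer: -507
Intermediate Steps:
Function('c')(V) = Rational(-144, 5) (Function('c')(V) = Add(-30, Mul(6, Pow(5, -1))) = Add(-30, Mul(6, Rational(1, 5))) = Add(-30, Rational(6, 5)) = Rational(-144, 5))
Mul(Add(-5, Function('c')(-6)), 15) = Mul(Add(-5, Rational(-144, 5)), 15) = Mul(Rational(-169, 5), 15) = -507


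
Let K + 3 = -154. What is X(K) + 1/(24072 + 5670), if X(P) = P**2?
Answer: 733110559/29742 ≈ 24649.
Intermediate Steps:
K = -157 (K = -3 - 154 = -157)
X(K) + 1/(24072 + 5670) = (-157)**2 + 1/(24072 + 5670) = 24649 + 1/29742 = 733110559/29742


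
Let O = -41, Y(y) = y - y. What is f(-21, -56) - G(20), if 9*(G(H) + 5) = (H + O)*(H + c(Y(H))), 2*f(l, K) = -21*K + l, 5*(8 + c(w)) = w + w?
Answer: 1221/2 ≈ 610.50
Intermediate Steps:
Y(y) = 0
c(w) = -8 + 2*w/5 (c(w) = -8 + (w + w)/5 = -8 + (2*w)/5 = -8 + 2*w/5)
f(l, K) = l/2 - 21*K/2 (f(l, K) = (-21*K + l)/2 = (l - 21*K)/2 = l/2 - 21*K/2)
G(H) = -5 + (-41 + H)*(-8 + H)/9 (G(H) = -5 + ((H - 41)*(H + (-8 + (⅖)*0)))/9 = -5 + ((-41 + H)*(H + (-8 + 0)))/9 = -5 + ((-41 + H)*(H - 8))/9 = -5 + ((-41 + H)*(-8 + H))/9 = -5 + (-41 + H)*(-8 + H)/9)
f(-21, -56) - G(20) = ((½)*(-21) - 21/2*(-56)) - (283/9 - 49/9*20 + (⅑)*20²) = (-21/2 + 588) - (283/9 - 980/9 + (⅑)*400) = 1155/2 - (283/9 - 980/9 + 400/9) = 1155/2 - 1*(-33) = 1155/2 + 33 = 1221/2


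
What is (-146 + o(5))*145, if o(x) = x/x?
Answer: -21025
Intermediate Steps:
o(x) = 1
(-146 + o(5))*145 = (-146 + 1)*145 = -145*145 = -21025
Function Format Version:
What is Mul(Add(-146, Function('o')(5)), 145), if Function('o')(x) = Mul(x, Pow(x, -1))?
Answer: -21025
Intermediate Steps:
Function('o')(x) = 1
Mul(Add(-146, Function('o')(5)), 145) = Mul(Add(-146, 1), 145) = Mul(-145, 145) = -21025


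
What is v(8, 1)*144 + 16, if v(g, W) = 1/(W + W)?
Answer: 88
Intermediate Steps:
v(g, W) = 1/(2*W)
v(8, 1)*144 + 16 = ((1/2)/1)*144 + 16 = ((1/2)*1)*144 + 16 = (1/2)*144 + 16 = 72 + 16 = 88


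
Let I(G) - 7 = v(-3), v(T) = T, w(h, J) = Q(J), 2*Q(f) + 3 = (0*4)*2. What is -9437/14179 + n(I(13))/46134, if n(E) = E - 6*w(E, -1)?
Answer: -39562021/59466726 ≈ -0.66528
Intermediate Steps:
Q(f) = -3/2 (Q(f) = -3/2 + ((0*4)*2)/2 = -3/2 + (0*2)/2 = -3/2 + (1/2)*0 = -3/2 + 0 = -3/2)
w(h, J) = -3/2
I(G) = 4 (I(G) = 7 - 3 = 4)
n(E) = 9 + E (n(E) = E - 6*(-3/2) = E + 9 = 9 + E)
-9437/14179 + n(I(13))/46134 = -9437/14179 + (9 + 4)/46134 = -9437*1/14179 + 13*(1/46134) = -9437/14179 + 13/46134 = -39562021/59466726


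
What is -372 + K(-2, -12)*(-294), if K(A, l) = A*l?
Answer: -7428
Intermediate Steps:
-372 + K(-2, -12)*(-294) = -372 - 2*(-12)*(-294) = -372 + 24*(-294) = -372 - 7056 = -7428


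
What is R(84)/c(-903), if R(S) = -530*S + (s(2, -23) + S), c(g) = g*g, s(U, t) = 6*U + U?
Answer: -6346/116487 ≈ -0.054478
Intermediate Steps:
s(U, t) = 7*U
c(g) = g**2
R(S) = 14 - 529*S (R(S) = -530*S + (7*2 + S) = -530*S + (14 + S) = 14 - 529*S)
R(84)/c(-903) = (14 - 529*84)/((-903)**2) = (14 - 44436)/815409 = -44422*1/815409 = -6346/116487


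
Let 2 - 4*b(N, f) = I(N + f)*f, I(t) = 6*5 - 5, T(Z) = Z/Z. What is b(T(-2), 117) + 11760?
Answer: 44117/4 ≈ 11029.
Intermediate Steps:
T(Z) = 1
I(t) = 25 (I(t) = 30 - 5 = 25)
b(N, f) = 1/2 - 25*f/4
b(T(-2), 117) + 11760 = (1/2 - 25/4*117) + 11760 = (1/2 - 2925/4) + 11760 = -2923/4 + 11760 = 44117/4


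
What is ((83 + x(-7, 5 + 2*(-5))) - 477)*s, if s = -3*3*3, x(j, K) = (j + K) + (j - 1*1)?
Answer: 11178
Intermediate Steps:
x(j, K) = -1 + K + 2*j (x(j, K) = (K + j) + (j - 1) = (K + j) + (-1 + j) = -1 + K + 2*j)
s = -27 (s = -9*3 = -27)
((83 + x(-7, 5 + 2*(-5))) - 477)*s = ((83 + (-1 + (5 + 2*(-5)) + 2*(-7))) - 477)*(-27) = ((83 + (-1 + (5 - 10) - 14)) - 477)*(-27) = ((83 + (-1 - 5 - 14)) - 477)*(-27) = ((83 - 20) - 477)*(-27) = (63 - 477)*(-27) = -414*(-27) = 11178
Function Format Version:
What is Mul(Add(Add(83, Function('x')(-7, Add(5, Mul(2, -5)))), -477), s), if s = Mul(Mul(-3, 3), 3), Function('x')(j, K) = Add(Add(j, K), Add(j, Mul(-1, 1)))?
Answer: 11178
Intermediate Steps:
Function('x')(j, K) = Add(-1, K, Mul(2, j)) (Function('x')(j, K) = Add(Add(K, j), Add(j, -1)) = Add(Add(K, j), Add(-1, j)) = Add(-1, K, Mul(2, j)))
s = -27 (s = Mul(-9, 3) = -27)
Mul(Add(Add(83, Function('x')(-7, Add(5, Mul(2, -5)))), -477), s) = Mul(Add(Add(83, Add(-1, Add(5, Mul(2, -5)), Mul(2, -7))), -477), -27) = Mul(Add(Add(83, Add(-1, Add(5, -10), -14)), -477), -27) = Mul(Add(Add(83, Add(-1, -5, -14)), -477), -27) = Mul(Add(Add(83, -20), -477), -27) = Mul(Add(63, -477), -27) = Mul(-414, -27) = 11178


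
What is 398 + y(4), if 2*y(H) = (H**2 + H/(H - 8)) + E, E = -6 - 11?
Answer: 397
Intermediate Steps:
E = -17
y(H) = -17/2 + H**2/2 + H/(2*(-8 + H)) (y(H) = ((H**2 + H/(H - 8)) - 17)/2 = ((H**2 + H/(-8 + H)) - 17)/2 = (-17 + H**2 + H/(-8 + H))/2 = -17/2 + H**2/2 + H/(2*(-8 + H)))
398 + y(4) = 398 + (136 + 4**3 - 16*4 - 8*4**2)/(2*(-8 + 4)) = 398 + (1/2)*(136 + 64 - 64 - 8*16)/(-4) = 398 + (1/2)*(-1/4)*(136 + 64 - 64 - 128) = 398 + (1/2)*(-1/4)*8 = 398 - 1 = 397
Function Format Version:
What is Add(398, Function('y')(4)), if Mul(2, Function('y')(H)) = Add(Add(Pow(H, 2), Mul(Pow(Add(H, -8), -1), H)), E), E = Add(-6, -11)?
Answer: 397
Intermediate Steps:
E = -17
Function('y')(H) = Add(Rational(-17, 2), Mul(Rational(1, 2), Pow(H, 2)), Mul(Rational(1, 2), H, Pow(Add(-8, H), -1))) (Function('y')(H) = Mul(Rational(1, 2), Add(Add(Pow(H, 2), Mul(Pow(Add(H, -8), -1), H)), -17)) = Mul(Rational(1, 2), Add(Add(Pow(H, 2), Mul(Pow(Add(-8, H), -1), H)), -17)) = Mul(Rational(1, 2), Add(Add(Pow(H, 2), Mul(H, Pow(Add(-8, H), -1))), -17)) = Mul(Rational(1, 2), Add(-17, Pow(H, 2), Mul(H, Pow(Add(-8, H), -1)))) = Add(Rational(-17, 2), Mul(Rational(1, 2), Pow(H, 2)), Mul(Rational(1, 2), H, Pow(Add(-8, H), -1))))
Add(398, Function('y')(4)) = Add(398, Mul(Rational(1, 2), Pow(Add(-8, 4), -1), Add(136, Pow(4, 3), Mul(-16, 4), Mul(-8, Pow(4, 2))))) = Add(398, Mul(Rational(1, 2), Pow(-4, -1), Add(136, 64, -64, Mul(-8, 16)))) = Add(398, Mul(Rational(1, 2), Rational(-1, 4), Add(136, 64, -64, -128))) = Add(398, Mul(Rational(1, 2), Rational(-1, 4), 8)) = Add(398, -1) = 397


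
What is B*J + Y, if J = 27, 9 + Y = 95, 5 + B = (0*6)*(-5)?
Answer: -49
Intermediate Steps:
B = -5 (B = -5 + (0*6)*(-5) = -5 + 0*(-5) = -5 + 0 = -5)
Y = 86 (Y = -9 + 95 = 86)
B*J + Y = -5*27 + 86 = -135 + 86 = -49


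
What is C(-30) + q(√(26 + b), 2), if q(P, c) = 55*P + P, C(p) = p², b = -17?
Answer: 1068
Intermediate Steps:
q(P, c) = 56*P
C(-30) + q(√(26 + b), 2) = (-30)² + 56*√(26 - 17) = 900 + 56*√9 = 900 + 56*3 = 900 + 168 = 1068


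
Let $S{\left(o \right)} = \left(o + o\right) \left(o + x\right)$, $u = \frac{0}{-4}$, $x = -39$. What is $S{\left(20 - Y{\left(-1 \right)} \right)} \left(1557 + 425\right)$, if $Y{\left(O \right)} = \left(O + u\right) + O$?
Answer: $-1482536$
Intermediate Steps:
$u = 0$ ($u = 0 \left(- \frac{1}{4}\right) = 0$)
$Y{\left(O \right)} = 2 O$ ($Y{\left(O \right)} = \left(O + 0\right) + O = O + O = 2 O$)
$S{\left(o \right)} = 2 o \left(-39 + o\right)$ ($S{\left(o \right)} = \left(o + o\right) \left(o - 39\right) = 2 o \left(-39 + o\right)$)
$S{\left(20 - Y{\left(-1 \right)} \right)} \left(1557 + 425\right) = 2 \left(20 - 2 \left(-1\right)\right) \left(-39 + \left(20 - 2 \left(-1\right)\right)\right) \left(1557 + 425\right) = 2 \left(20 - -2\right) \left(-39 + \left(20 - -2\right)\right) 1982 = 2 \left(20 + 2\right) \left(-39 + \left(20 + 2\right)\right) 1982 = 2 \cdot 22 \left(-39 + 22\right) 1982 = 2 \cdot 22 \left(-17\right) 1982 = \left(-748\right) 1982 = -1482536$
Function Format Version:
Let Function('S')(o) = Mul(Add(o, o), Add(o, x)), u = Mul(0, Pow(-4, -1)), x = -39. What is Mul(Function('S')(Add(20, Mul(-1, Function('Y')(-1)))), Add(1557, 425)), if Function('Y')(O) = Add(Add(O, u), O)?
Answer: -1482536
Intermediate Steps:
u = 0 (u = Mul(0, Rational(-1, 4)) = 0)
Function('Y')(O) = Mul(2, O) (Function('Y')(O) = Add(Add(O, 0), O) = Add(O, O) = Mul(2, O))
Function('S')(o) = Mul(2, o, Add(-39, o)) (Function('S')(o) = Mul(Add(o, o), Add(o, -39)) = Mul(Mul(2, o), Add(-39, o)) = Mul(2, o, Add(-39, o)))
Mul(Function('S')(Add(20, Mul(-1, Function('Y')(-1)))), Add(1557, 425)) = Mul(Mul(2, Add(20, Mul(-1, Mul(2, -1))), Add(-39, Add(20, Mul(-1, Mul(2, -1))))), Add(1557, 425)) = Mul(Mul(2, Add(20, Mul(-1, -2)), Add(-39, Add(20, Mul(-1, -2)))), 1982) = Mul(Mul(2, Add(20, 2), Add(-39, Add(20, 2))), 1982) = Mul(Mul(2, 22, Add(-39, 22)), 1982) = Mul(Mul(2, 22, -17), 1982) = Mul(-748, 1982) = -1482536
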